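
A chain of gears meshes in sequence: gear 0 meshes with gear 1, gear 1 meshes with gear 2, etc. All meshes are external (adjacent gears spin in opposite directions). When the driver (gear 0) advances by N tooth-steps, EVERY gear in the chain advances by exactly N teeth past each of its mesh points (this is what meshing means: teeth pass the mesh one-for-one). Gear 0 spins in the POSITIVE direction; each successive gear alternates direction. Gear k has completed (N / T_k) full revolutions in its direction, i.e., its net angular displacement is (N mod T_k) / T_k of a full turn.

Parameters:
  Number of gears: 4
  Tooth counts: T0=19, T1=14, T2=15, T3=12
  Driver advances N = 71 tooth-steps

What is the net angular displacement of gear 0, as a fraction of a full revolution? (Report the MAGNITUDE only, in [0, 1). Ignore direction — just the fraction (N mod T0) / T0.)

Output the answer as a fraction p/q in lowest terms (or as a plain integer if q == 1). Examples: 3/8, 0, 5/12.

Chain of 4 gears, tooth counts: [19, 14, 15, 12]
  gear 0: T0=19, direction=positive, advance = 71 mod 19 = 14 teeth = 14/19 turn
  gear 1: T1=14, direction=negative, advance = 71 mod 14 = 1 teeth = 1/14 turn
  gear 2: T2=15, direction=positive, advance = 71 mod 15 = 11 teeth = 11/15 turn
  gear 3: T3=12, direction=negative, advance = 71 mod 12 = 11 teeth = 11/12 turn
Gear 0: 71 mod 19 = 14
Fraction = 14 / 19 = 14/19 (gcd(14,19)=1) = 14/19

Answer: 14/19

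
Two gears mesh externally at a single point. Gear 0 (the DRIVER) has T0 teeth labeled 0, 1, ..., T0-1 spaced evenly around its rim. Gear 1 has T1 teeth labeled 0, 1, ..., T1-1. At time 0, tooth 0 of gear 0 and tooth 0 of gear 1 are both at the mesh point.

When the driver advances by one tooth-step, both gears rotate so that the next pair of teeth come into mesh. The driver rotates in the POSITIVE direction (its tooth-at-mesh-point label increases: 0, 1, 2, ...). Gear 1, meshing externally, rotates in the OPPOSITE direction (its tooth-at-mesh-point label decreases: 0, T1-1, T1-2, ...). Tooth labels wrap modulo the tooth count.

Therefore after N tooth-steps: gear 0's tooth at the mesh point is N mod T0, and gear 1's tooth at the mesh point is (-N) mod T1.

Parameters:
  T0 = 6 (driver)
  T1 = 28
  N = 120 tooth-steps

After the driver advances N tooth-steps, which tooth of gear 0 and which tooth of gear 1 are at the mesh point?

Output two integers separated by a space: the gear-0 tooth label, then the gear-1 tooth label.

Answer: 0 20

Derivation:
Gear 0 (driver, T0=6): tooth at mesh = N mod T0
  120 = 20 * 6 + 0, so 120 mod 6 = 0
  gear 0 tooth = 0
Gear 1 (driven, T1=28): tooth at mesh = (-N) mod T1
  120 = 4 * 28 + 8, so 120 mod 28 = 8
  (-120) mod 28 = (-8) mod 28 = 28 - 8 = 20
Mesh after 120 steps: gear-0 tooth 0 meets gear-1 tooth 20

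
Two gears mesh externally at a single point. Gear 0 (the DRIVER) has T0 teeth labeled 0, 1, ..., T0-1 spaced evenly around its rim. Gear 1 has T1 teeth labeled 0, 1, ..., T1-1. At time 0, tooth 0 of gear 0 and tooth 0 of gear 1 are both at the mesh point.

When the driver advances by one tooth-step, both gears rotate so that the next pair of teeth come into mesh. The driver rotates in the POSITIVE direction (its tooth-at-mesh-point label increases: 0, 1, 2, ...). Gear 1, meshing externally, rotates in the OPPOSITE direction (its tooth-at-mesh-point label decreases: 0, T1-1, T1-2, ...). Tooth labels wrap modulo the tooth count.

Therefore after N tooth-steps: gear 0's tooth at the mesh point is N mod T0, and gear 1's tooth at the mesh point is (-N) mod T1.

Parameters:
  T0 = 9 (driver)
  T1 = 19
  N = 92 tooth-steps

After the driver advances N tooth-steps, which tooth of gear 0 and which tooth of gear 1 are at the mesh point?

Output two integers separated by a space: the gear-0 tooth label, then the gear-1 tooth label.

Answer: 2 3

Derivation:
Gear 0 (driver, T0=9): tooth at mesh = N mod T0
  92 = 10 * 9 + 2, so 92 mod 9 = 2
  gear 0 tooth = 2
Gear 1 (driven, T1=19): tooth at mesh = (-N) mod T1
  92 = 4 * 19 + 16, so 92 mod 19 = 16
  (-92) mod 19 = (-16) mod 19 = 19 - 16 = 3
Mesh after 92 steps: gear-0 tooth 2 meets gear-1 tooth 3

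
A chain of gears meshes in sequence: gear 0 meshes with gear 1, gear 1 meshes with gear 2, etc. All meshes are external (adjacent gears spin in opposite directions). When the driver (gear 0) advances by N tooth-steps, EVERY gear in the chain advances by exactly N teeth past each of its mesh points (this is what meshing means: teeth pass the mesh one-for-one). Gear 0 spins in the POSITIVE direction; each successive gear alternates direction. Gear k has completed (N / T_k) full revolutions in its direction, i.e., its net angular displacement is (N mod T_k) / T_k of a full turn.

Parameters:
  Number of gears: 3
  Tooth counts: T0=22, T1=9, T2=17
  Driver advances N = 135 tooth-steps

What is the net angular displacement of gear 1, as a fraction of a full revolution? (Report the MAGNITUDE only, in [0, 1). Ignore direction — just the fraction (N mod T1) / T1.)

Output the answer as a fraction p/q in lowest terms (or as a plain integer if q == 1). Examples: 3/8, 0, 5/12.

Answer: 0

Derivation:
Chain of 3 gears, tooth counts: [22, 9, 17]
  gear 0: T0=22, direction=positive, advance = 135 mod 22 = 3 teeth = 3/22 turn
  gear 1: T1=9, direction=negative, advance = 135 mod 9 = 0 teeth = 0/9 turn
  gear 2: T2=17, direction=positive, advance = 135 mod 17 = 16 teeth = 16/17 turn
Gear 1: 135 mod 9 = 0
Fraction = 0 / 9 = 0/1 (gcd(0,9)=9) = 0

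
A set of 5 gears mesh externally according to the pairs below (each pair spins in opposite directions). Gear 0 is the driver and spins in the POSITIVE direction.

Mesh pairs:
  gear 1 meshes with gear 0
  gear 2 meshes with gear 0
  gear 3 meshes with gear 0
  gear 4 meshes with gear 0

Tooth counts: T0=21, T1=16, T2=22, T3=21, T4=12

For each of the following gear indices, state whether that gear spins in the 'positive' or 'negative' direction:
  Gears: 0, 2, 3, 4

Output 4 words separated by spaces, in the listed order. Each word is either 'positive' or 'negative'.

Gear 0 (driver): positive (depth 0)
  gear 1: meshes with gear 0 -> depth 1 -> negative (opposite of gear 0)
  gear 2: meshes with gear 0 -> depth 1 -> negative (opposite of gear 0)
  gear 3: meshes with gear 0 -> depth 1 -> negative (opposite of gear 0)
  gear 4: meshes with gear 0 -> depth 1 -> negative (opposite of gear 0)
Queried indices 0, 2, 3, 4 -> positive, negative, negative, negative

Answer: positive negative negative negative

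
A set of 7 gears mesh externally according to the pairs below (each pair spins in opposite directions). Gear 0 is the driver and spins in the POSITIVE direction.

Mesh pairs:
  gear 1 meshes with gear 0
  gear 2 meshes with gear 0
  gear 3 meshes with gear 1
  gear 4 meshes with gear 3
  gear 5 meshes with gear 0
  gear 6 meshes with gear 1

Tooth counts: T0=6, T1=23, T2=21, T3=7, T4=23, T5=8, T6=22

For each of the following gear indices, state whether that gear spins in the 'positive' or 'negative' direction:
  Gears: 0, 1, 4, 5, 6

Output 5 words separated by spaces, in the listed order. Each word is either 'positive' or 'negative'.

Gear 0 (driver): positive (depth 0)
  gear 1: meshes with gear 0 -> depth 1 -> negative (opposite of gear 0)
  gear 2: meshes with gear 0 -> depth 1 -> negative (opposite of gear 0)
  gear 3: meshes with gear 1 -> depth 2 -> positive (opposite of gear 1)
  gear 4: meshes with gear 3 -> depth 3 -> negative (opposite of gear 3)
  gear 5: meshes with gear 0 -> depth 1 -> negative (opposite of gear 0)
  gear 6: meshes with gear 1 -> depth 2 -> positive (opposite of gear 1)
Queried indices 0, 1, 4, 5, 6 -> positive, negative, negative, negative, positive

Answer: positive negative negative negative positive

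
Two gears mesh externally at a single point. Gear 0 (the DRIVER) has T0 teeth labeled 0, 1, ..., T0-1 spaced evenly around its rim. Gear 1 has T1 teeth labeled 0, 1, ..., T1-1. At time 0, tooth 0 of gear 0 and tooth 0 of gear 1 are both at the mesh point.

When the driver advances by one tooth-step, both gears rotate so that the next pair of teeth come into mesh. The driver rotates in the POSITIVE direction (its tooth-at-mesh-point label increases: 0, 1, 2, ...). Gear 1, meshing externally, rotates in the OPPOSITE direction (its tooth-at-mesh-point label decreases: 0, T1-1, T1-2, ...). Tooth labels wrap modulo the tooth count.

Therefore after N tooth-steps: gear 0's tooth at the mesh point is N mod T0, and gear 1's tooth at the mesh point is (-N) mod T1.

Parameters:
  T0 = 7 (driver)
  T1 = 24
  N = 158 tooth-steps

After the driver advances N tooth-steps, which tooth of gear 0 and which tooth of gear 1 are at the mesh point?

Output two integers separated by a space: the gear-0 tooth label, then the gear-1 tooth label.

Answer: 4 10

Derivation:
Gear 0 (driver, T0=7): tooth at mesh = N mod T0
  158 = 22 * 7 + 4, so 158 mod 7 = 4
  gear 0 tooth = 4
Gear 1 (driven, T1=24): tooth at mesh = (-N) mod T1
  158 = 6 * 24 + 14, so 158 mod 24 = 14
  (-158) mod 24 = (-14) mod 24 = 24 - 14 = 10
Mesh after 158 steps: gear-0 tooth 4 meets gear-1 tooth 10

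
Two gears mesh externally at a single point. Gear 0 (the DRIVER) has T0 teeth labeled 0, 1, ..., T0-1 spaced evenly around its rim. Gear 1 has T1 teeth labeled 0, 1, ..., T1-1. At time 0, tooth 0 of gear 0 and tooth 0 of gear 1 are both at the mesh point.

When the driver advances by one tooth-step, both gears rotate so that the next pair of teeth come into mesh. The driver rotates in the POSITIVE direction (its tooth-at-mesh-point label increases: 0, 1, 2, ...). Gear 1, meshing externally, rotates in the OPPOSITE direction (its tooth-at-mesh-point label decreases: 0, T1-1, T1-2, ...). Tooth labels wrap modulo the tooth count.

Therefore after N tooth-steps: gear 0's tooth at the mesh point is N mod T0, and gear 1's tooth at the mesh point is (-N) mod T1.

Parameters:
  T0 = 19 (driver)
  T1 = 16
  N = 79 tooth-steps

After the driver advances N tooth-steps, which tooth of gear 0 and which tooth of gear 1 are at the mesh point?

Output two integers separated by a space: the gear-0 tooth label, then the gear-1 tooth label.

Answer: 3 1

Derivation:
Gear 0 (driver, T0=19): tooth at mesh = N mod T0
  79 = 4 * 19 + 3, so 79 mod 19 = 3
  gear 0 tooth = 3
Gear 1 (driven, T1=16): tooth at mesh = (-N) mod T1
  79 = 4 * 16 + 15, so 79 mod 16 = 15
  (-79) mod 16 = (-15) mod 16 = 16 - 15 = 1
Mesh after 79 steps: gear-0 tooth 3 meets gear-1 tooth 1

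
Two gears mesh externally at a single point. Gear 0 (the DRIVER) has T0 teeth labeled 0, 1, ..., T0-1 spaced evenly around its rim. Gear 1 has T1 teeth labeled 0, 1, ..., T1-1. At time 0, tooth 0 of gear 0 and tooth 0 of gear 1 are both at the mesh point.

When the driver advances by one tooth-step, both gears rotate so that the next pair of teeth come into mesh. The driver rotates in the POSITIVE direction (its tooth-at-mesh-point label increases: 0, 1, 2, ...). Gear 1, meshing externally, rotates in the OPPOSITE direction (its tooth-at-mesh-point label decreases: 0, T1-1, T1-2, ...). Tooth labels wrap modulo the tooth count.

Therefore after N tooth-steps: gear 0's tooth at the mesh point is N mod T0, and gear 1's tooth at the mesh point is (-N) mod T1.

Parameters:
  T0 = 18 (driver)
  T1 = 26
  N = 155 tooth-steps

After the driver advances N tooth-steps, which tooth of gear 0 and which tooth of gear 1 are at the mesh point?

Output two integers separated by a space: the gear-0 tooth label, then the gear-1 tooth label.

Gear 0 (driver, T0=18): tooth at mesh = N mod T0
  155 = 8 * 18 + 11, so 155 mod 18 = 11
  gear 0 tooth = 11
Gear 1 (driven, T1=26): tooth at mesh = (-N) mod T1
  155 = 5 * 26 + 25, so 155 mod 26 = 25
  (-155) mod 26 = (-25) mod 26 = 26 - 25 = 1
Mesh after 155 steps: gear-0 tooth 11 meets gear-1 tooth 1

Answer: 11 1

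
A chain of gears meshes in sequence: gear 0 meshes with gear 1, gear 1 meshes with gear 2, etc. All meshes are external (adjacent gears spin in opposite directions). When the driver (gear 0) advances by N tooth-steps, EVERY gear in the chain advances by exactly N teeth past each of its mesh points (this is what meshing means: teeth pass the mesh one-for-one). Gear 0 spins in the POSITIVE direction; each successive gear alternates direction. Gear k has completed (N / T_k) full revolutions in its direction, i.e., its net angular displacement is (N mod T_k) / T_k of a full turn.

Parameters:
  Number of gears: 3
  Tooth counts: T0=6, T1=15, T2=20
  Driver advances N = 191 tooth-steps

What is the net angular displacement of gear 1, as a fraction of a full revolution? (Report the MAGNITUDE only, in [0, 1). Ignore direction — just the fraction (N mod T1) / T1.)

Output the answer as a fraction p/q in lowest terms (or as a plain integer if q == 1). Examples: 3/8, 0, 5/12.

Answer: 11/15

Derivation:
Chain of 3 gears, tooth counts: [6, 15, 20]
  gear 0: T0=6, direction=positive, advance = 191 mod 6 = 5 teeth = 5/6 turn
  gear 1: T1=15, direction=negative, advance = 191 mod 15 = 11 teeth = 11/15 turn
  gear 2: T2=20, direction=positive, advance = 191 mod 20 = 11 teeth = 11/20 turn
Gear 1: 191 mod 15 = 11
Fraction = 11 / 15 = 11/15 (gcd(11,15)=1) = 11/15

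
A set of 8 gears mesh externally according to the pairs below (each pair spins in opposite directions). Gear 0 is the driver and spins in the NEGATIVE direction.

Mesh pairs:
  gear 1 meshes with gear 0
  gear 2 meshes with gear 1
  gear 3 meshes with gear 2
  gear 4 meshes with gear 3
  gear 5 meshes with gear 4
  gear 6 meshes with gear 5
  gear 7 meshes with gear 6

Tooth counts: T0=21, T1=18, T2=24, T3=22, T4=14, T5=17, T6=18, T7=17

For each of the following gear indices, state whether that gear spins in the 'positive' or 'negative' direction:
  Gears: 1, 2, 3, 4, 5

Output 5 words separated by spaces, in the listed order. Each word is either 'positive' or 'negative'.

Gear 0 (driver): negative (depth 0)
  gear 1: meshes with gear 0 -> depth 1 -> positive (opposite of gear 0)
  gear 2: meshes with gear 1 -> depth 2 -> negative (opposite of gear 1)
  gear 3: meshes with gear 2 -> depth 3 -> positive (opposite of gear 2)
  gear 4: meshes with gear 3 -> depth 4 -> negative (opposite of gear 3)
  gear 5: meshes with gear 4 -> depth 5 -> positive (opposite of gear 4)
  gear 6: meshes with gear 5 -> depth 6 -> negative (opposite of gear 5)
  gear 7: meshes with gear 6 -> depth 7 -> positive (opposite of gear 6)
Queried indices 1, 2, 3, 4, 5 -> positive, negative, positive, negative, positive

Answer: positive negative positive negative positive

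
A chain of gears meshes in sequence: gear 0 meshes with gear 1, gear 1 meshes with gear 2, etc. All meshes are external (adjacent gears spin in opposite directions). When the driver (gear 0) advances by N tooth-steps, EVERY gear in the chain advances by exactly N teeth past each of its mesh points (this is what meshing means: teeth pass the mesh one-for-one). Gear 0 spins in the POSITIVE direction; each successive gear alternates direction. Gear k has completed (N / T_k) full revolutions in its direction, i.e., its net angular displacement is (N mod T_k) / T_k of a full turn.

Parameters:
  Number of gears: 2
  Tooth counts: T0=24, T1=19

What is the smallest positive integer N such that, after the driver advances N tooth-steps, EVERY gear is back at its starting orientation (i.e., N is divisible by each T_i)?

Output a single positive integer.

Gear k returns to start when N is a multiple of T_k.
All gears at start simultaneously when N is a common multiple of [24, 19]; the smallest such N is lcm(24, 19).
Start: lcm = T0 = 24
Fold in T1=19: gcd(24, 19) = 1; lcm(24, 19) = 24 * 19 / 1 = 456 / 1 = 456
Full cycle length = 456

Answer: 456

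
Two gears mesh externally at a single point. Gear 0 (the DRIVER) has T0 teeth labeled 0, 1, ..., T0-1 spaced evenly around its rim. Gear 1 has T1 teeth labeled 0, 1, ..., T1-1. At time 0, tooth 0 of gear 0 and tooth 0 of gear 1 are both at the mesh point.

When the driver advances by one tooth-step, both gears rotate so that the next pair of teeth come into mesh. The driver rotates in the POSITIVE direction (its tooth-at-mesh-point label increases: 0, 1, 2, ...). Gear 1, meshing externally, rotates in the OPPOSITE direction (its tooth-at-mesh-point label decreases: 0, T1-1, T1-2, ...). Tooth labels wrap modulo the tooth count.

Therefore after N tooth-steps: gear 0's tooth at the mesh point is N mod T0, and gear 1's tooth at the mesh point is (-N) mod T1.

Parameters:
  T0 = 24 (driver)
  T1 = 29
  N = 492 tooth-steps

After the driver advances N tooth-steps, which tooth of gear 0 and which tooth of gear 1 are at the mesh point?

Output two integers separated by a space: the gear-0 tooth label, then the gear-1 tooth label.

Gear 0 (driver, T0=24): tooth at mesh = N mod T0
  492 = 20 * 24 + 12, so 492 mod 24 = 12
  gear 0 tooth = 12
Gear 1 (driven, T1=29): tooth at mesh = (-N) mod T1
  492 = 16 * 29 + 28, so 492 mod 29 = 28
  (-492) mod 29 = (-28) mod 29 = 29 - 28 = 1
Mesh after 492 steps: gear-0 tooth 12 meets gear-1 tooth 1

Answer: 12 1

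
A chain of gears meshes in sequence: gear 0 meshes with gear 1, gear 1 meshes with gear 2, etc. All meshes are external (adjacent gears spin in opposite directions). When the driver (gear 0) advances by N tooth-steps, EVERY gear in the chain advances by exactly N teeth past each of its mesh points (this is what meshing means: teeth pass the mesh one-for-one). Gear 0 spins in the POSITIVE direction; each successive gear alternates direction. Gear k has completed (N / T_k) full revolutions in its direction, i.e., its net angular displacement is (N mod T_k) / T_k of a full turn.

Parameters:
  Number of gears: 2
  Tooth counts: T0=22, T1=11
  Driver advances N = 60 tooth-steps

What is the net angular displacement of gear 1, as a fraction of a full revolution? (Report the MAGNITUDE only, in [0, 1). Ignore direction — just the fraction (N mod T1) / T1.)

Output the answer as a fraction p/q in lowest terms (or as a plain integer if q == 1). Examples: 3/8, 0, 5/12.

Answer: 5/11

Derivation:
Chain of 2 gears, tooth counts: [22, 11]
  gear 0: T0=22, direction=positive, advance = 60 mod 22 = 16 teeth = 16/22 turn
  gear 1: T1=11, direction=negative, advance = 60 mod 11 = 5 teeth = 5/11 turn
Gear 1: 60 mod 11 = 5
Fraction = 5 / 11 = 5/11 (gcd(5,11)=1) = 5/11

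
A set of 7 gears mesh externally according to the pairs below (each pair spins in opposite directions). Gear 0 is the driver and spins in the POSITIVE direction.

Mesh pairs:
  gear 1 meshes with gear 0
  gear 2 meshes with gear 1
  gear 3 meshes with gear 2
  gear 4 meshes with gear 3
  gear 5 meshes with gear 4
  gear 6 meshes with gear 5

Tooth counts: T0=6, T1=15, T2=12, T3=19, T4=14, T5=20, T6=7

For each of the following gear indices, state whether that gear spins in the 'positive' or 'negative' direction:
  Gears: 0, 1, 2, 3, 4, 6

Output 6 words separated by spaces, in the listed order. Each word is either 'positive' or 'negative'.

Gear 0 (driver): positive (depth 0)
  gear 1: meshes with gear 0 -> depth 1 -> negative (opposite of gear 0)
  gear 2: meshes with gear 1 -> depth 2 -> positive (opposite of gear 1)
  gear 3: meshes with gear 2 -> depth 3 -> negative (opposite of gear 2)
  gear 4: meshes with gear 3 -> depth 4 -> positive (opposite of gear 3)
  gear 5: meshes with gear 4 -> depth 5 -> negative (opposite of gear 4)
  gear 6: meshes with gear 5 -> depth 6 -> positive (opposite of gear 5)
Queried indices 0, 1, 2, 3, 4, 6 -> positive, negative, positive, negative, positive, positive

Answer: positive negative positive negative positive positive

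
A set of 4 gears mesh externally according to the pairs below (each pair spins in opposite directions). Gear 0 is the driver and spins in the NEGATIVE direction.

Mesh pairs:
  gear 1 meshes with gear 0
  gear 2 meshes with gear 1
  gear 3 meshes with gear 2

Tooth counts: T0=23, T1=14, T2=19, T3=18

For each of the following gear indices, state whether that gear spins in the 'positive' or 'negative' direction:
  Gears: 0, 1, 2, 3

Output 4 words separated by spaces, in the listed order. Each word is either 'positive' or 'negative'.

Answer: negative positive negative positive

Derivation:
Gear 0 (driver): negative (depth 0)
  gear 1: meshes with gear 0 -> depth 1 -> positive (opposite of gear 0)
  gear 2: meshes with gear 1 -> depth 2 -> negative (opposite of gear 1)
  gear 3: meshes with gear 2 -> depth 3 -> positive (opposite of gear 2)
Queried indices 0, 1, 2, 3 -> negative, positive, negative, positive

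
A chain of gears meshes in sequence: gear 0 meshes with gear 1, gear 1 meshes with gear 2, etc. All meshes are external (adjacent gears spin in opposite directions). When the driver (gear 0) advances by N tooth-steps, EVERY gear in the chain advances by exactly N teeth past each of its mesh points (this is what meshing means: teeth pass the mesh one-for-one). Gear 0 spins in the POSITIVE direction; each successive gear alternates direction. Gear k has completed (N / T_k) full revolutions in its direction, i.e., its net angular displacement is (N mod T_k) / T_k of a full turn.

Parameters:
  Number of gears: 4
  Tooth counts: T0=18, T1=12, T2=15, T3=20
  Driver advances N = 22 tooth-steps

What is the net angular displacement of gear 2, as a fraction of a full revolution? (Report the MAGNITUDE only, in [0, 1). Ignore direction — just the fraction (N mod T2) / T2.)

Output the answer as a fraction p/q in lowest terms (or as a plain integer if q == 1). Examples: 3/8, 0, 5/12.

Chain of 4 gears, tooth counts: [18, 12, 15, 20]
  gear 0: T0=18, direction=positive, advance = 22 mod 18 = 4 teeth = 4/18 turn
  gear 1: T1=12, direction=negative, advance = 22 mod 12 = 10 teeth = 10/12 turn
  gear 2: T2=15, direction=positive, advance = 22 mod 15 = 7 teeth = 7/15 turn
  gear 3: T3=20, direction=negative, advance = 22 mod 20 = 2 teeth = 2/20 turn
Gear 2: 22 mod 15 = 7
Fraction = 7 / 15 = 7/15 (gcd(7,15)=1) = 7/15

Answer: 7/15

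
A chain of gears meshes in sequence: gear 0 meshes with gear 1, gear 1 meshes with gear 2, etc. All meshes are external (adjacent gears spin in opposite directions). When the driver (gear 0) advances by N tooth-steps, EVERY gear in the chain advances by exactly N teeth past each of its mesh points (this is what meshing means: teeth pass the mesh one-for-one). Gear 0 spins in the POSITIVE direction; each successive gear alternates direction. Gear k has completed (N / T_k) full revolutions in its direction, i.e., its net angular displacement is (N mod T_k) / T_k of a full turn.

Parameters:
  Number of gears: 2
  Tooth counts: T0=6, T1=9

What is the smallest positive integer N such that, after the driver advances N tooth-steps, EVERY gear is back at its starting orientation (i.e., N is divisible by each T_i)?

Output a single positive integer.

Answer: 18

Derivation:
Gear k returns to start when N is a multiple of T_k.
All gears at start simultaneously when N is a common multiple of [6, 9]; the smallest such N is lcm(6, 9).
Start: lcm = T0 = 6
Fold in T1=9: gcd(6, 9) = 3; lcm(6, 9) = 6 * 9 / 3 = 54 / 3 = 18
Full cycle length = 18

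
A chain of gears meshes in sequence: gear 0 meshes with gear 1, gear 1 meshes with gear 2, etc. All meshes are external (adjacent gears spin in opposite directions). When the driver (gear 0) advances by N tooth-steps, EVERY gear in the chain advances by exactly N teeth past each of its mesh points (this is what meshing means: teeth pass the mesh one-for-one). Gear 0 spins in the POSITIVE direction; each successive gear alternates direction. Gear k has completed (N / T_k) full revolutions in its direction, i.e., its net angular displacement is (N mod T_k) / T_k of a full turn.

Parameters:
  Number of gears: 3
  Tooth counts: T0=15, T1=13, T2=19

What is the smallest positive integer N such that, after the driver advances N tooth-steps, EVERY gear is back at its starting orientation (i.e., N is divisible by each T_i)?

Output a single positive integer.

Gear k returns to start when N is a multiple of T_k.
All gears at start simultaneously when N is a common multiple of [15, 13, 19]; the smallest such N is lcm(15, 13, 19).
Start: lcm = T0 = 15
Fold in T1=13: gcd(15, 13) = 1; lcm(15, 13) = 15 * 13 / 1 = 195 / 1 = 195
Fold in T2=19: gcd(195, 19) = 1; lcm(195, 19) = 195 * 19 / 1 = 3705 / 1 = 3705
Full cycle length = 3705

Answer: 3705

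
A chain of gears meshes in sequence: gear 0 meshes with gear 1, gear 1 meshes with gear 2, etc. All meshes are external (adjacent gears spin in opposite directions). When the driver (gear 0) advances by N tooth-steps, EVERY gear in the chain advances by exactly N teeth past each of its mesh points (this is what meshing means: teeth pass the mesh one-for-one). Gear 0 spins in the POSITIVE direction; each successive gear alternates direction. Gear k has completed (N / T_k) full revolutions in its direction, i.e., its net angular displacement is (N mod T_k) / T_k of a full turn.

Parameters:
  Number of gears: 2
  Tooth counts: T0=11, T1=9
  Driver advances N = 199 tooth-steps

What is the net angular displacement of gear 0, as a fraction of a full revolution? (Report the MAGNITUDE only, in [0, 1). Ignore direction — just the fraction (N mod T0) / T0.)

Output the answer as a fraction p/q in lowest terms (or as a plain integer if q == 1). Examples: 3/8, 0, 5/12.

Chain of 2 gears, tooth counts: [11, 9]
  gear 0: T0=11, direction=positive, advance = 199 mod 11 = 1 teeth = 1/11 turn
  gear 1: T1=9, direction=negative, advance = 199 mod 9 = 1 teeth = 1/9 turn
Gear 0: 199 mod 11 = 1
Fraction = 1 / 11 = 1/11 (gcd(1,11)=1) = 1/11

Answer: 1/11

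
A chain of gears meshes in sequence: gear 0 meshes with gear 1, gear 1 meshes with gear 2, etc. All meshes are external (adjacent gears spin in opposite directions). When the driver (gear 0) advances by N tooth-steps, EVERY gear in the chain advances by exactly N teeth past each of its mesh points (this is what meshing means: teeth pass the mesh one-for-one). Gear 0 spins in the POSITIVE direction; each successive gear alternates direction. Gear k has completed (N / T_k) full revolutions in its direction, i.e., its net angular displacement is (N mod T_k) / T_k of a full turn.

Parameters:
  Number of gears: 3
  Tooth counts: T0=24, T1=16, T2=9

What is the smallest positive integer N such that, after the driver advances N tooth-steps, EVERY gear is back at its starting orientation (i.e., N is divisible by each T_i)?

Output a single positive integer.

Answer: 144

Derivation:
Gear k returns to start when N is a multiple of T_k.
All gears at start simultaneously when N is a common multiple of [24, 16, 9]; the smallest such N is lcm(24, 16, 9).
Start: lcm = T0 = 24
Fold in T1=16: gcd(24, 16) = 8; lcm(24, 16) = 24 * 16 / 8 = 384 / 8 = 48
Fold in T2=9: gcd(48, 9) = 3; lcm(48, 9) = 48 * 9 / 3 = 432 / 3 = 144
Full cycle length = 144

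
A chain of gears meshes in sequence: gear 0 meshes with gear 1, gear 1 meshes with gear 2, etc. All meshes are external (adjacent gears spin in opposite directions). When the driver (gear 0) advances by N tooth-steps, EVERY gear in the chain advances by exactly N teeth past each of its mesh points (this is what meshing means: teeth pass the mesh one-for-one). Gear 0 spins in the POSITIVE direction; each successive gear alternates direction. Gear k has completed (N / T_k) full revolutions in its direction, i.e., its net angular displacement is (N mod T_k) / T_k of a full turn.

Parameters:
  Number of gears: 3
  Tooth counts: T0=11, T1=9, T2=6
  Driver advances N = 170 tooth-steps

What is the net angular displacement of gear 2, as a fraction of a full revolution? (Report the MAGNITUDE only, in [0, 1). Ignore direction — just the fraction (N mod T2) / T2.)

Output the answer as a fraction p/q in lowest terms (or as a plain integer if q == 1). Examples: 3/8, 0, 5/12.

Chain of 3 gears, tooth counts: [11, 9, 6]
  gear 0: T0=11, direction=positive, advance = 170 mod 11 = 5 teeth = 5/11 turn
  gear 1: T1=9, direction=negative, advance = 170 mod 9 = 8 teeth = 8/9 turn
  gear 2: T2=6, direction=positive, advance = 170 mod 6 = 2 teeth = 2/6 turn
Gear 2: 170 mod 6 = 2
Fraction = 2 / 6 = 1/3 (gcd(2,6)=2) = 1/3

Answer: 1/3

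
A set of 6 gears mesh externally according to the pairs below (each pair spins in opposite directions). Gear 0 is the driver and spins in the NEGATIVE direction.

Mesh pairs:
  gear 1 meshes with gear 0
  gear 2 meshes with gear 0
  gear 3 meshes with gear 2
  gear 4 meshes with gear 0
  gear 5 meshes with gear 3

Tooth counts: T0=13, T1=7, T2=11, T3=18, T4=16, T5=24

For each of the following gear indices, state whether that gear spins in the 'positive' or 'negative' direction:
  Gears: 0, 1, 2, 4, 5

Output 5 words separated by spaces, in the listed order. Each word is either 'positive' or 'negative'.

Answer: negative positive positive positive positive

Derivation:
Gear 0 (driver): negative (depth 0)
  gear 1: meshes with gear 0 -> depth 1 -> positive (opposite of gear 0)
  gear 2: meshes with gear 0 -> depth 1 -> positive (opposite of gear 0)
  gear 3: meshes with gear 2 -> depth 2 -> negative (opposite of gear 2)
  gear 4: meshes with gear 0 -> depth 1 -> positive (opposite of gear 0)
  gear 5: meshes with gear 3 -> depth 3 -> positive (opposite of gear 3)
Queried indices 0, 1, 2, 4, 5 -> negative, positive, positive, positive, positive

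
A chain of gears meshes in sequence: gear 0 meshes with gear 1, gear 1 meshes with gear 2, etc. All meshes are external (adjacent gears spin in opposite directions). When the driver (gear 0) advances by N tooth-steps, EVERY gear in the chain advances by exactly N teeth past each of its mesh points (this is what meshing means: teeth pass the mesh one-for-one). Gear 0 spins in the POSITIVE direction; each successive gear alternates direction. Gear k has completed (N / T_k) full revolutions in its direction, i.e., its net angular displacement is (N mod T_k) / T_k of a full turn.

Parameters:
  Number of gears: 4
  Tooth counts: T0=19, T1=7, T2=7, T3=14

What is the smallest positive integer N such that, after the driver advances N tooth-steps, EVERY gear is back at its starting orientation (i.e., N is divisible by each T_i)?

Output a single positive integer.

Answer: 266

Derivation:
Gear k returns to start when N is a multiple of T_k.
All gears at start simultaneously when N is a common multiple of [19, 7, 7, 14]; the smallest such N is lcm(19, 7, 7, 14).
Start: lcm = T0 = 19
Fold in T1=7: gcd(19, 7) = 1; lcm(19, 7) = 19 * 7 / 1 = 133 / 1 = 133
Fold in T2=7: gcd(133, 7) = 7; lcm(133, 7) = 133 * 7 / 7 = 931 / 7 = 133
Fold in T3=14: gcd(133, 14) = 7; lcm(133, 14) = 133 * 14 / 7 = 1862 / 7 = 266
Full cycle length = 266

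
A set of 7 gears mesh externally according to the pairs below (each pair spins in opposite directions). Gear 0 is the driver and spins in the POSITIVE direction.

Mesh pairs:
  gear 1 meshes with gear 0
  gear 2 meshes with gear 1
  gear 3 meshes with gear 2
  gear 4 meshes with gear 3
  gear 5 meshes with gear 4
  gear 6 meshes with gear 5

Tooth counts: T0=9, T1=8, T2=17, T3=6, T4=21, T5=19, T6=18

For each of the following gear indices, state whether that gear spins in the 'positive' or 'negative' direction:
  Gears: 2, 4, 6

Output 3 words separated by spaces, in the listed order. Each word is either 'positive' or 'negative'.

Gear 0 (driver): positive (depth 0)
  gear 1: meshes with gear 0 -> depth 1 -> negative (opposite of gear 0)
  gear 2: meshes with gear 1 -> depth 2 -> positive (opposite of gear 1)
  gear 3: meshes with gear 2 -> depth 3 -> negative (opposite of gear 2)
  gear 4: meshes with gear 3 -> depth 4 -> positive (opposite of gear 3)
  gear 5: meshes with gear 4 -> depth 5 -> negative (opposite of gear 4)
  gear 6: meshes with gear 5 -> depth 6 -> positive (opposite of gear 5)
Queried indices 2, 4, 6 -> positive, positive, positive

Answer: positive positive positive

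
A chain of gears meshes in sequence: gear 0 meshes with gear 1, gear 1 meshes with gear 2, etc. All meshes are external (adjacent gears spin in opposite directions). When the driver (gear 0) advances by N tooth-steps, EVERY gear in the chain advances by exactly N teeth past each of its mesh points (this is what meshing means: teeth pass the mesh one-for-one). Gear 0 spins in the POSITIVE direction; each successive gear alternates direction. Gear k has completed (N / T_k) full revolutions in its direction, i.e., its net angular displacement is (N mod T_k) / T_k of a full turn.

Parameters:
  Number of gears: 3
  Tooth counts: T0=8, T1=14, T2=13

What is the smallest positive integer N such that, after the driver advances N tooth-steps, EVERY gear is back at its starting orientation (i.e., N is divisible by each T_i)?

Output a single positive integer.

Gear k returns to start when N is a multiple of T_k.
All gears at start simultaneously when N is a common multiple of [8, 14, 13]; the smallest such N is lcm(8, 14, 13).
Start: lcm = T0 = 8
Fold in T1=14: gcd(8, 14) = 2; lcm(8, 14) = 8 * 14 / 2 = 112 / 2 = 56
Fold in T2=13: gcd(56, 13) = 1; lcm(56, 13) = 56 * 13 / 1 = 728 / 1 = 728
Full cycle length = 728

Answer: 728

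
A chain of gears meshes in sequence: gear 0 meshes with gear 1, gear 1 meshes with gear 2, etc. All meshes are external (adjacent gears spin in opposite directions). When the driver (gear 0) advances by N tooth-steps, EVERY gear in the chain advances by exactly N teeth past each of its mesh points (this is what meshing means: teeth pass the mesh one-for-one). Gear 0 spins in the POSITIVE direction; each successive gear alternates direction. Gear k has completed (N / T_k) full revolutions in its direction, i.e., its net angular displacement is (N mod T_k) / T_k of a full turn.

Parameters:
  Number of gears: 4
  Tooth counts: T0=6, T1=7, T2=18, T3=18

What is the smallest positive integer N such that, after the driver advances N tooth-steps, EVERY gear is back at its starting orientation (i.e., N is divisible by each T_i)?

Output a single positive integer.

Answer: 126

Derivation:
Gear k returns to start when N is a multiple of T_k.
All gears at start simultaneously when N is a common multiple of [6, 7, 18, 18]; the smallest such N is lcm(6, 7, 18, 18).
Start: lcm = T0 = 6
Fold in T1=7: gcd(6, 7) = 1; lcm(6, 7) = 6 * 7 / 1 = 42 / 1 = 42
Fold in T2=18: gcd(42, 18) = 6; lcm(42, 18) = 42 * 18 / 6 = 756 / 6 = 126
Fold in T3=18: gcd(126, 18) = 18; lcm(126, 18) = 126 * 18 / 18 = 2268 / 18 = 126
Full cycle length = 126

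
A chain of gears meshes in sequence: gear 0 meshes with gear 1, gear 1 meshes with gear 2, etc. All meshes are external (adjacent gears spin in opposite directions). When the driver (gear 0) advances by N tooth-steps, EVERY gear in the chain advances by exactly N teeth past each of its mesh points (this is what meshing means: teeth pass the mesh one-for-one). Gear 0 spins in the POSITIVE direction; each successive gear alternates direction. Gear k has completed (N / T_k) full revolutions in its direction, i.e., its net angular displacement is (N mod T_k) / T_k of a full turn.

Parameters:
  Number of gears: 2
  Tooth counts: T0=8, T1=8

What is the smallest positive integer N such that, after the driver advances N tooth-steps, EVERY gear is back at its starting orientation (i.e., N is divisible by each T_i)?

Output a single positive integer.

Answer: 8

Derivation:
Gear k returns to start when N is a multiple of T_k.
All gears at start simultaneously when N is a common multiple of [8, 8]; the smallest such N is lcm(8, 8).
Start: lcm = T0 = 8
Fold in T1=8: gcd(8, 8) = 8; lcm(8, 8) = 8 * 8 / 8 = 64 / 8 = 8
Full cycle length = 8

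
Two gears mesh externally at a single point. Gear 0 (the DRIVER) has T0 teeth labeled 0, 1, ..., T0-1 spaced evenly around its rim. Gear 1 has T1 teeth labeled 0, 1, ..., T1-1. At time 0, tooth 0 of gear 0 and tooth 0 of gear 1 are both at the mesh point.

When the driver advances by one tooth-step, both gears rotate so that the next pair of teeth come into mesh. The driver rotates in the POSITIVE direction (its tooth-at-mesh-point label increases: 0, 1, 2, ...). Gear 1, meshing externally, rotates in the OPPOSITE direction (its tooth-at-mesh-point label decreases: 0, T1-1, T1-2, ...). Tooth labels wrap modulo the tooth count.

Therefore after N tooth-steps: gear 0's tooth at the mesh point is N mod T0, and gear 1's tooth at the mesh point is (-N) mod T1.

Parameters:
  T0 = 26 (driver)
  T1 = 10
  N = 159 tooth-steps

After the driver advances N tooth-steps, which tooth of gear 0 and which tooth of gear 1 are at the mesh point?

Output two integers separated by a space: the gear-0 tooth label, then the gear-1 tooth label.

Answer: 3 1

Derivation:
Gear 0 (driver, T0=26): tooth at mesh = N mod T0
  159 = 6 * 26 + 3, so 159 mod 26 = 3
  gear 0 tooth = 3
Gear 1 (driven, T1=10): tooth at mesh = (-N) mod T1
  159 = 15 * 10 + 9, so 159 mod 10 = 9
  (-159) mod 10 = (-9) mod 10 = 10 - 9 = 1
Mesh after 159 steps: gear-0 tooth 3 meets gear-1 tooth 1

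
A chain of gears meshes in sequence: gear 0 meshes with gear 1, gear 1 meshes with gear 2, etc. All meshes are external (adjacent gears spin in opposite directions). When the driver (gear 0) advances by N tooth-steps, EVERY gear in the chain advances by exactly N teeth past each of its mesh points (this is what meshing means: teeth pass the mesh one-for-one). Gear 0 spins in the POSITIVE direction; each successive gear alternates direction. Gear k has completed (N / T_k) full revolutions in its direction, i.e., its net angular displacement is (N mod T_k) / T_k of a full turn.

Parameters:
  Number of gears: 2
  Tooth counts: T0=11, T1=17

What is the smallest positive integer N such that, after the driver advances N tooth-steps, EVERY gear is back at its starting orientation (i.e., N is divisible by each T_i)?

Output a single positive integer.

Gear k returns to start when N is a multiple of T_k.
All gears at start simultaneously when N is a common multiple of [11, 17]; the smallest such N is lcm(11, 17).
Start: lcm = T0 = 11
Fold in T1=17: gcd(11, 17) = 1; lcm(11, 17) = 11 * 17 / 1 = 187 / 1 = 187
Full cycle length = 187

Answer: 187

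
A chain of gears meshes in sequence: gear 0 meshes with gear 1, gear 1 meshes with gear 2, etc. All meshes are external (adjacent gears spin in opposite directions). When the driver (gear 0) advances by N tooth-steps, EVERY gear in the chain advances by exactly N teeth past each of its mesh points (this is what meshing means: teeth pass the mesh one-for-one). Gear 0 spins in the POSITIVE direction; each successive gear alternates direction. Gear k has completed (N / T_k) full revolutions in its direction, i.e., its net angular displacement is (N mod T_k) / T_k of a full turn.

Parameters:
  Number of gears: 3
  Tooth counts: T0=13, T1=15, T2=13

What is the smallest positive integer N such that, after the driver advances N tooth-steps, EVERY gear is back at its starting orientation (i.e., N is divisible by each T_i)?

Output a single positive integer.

Gear k returns to start when N is a multiple of T_k.
All gears at start simultaneously when N is a common multiple of [13, 15, 13]; the smallest such N is lcm(13, 15, 13).
Start: lcm = T0 = 13
Fold in T1=15: gcd(13, 15) = 1; lcm(13, 15) = 13 * 15 / 1 = 195 / 1 = 195
Fold in T2=13: gcd(195, 13) = 13; lcm(195, 13) = 195 * 13 / 13 = 2535 / 13 = 195
Full cycle length = 195

Answer: 195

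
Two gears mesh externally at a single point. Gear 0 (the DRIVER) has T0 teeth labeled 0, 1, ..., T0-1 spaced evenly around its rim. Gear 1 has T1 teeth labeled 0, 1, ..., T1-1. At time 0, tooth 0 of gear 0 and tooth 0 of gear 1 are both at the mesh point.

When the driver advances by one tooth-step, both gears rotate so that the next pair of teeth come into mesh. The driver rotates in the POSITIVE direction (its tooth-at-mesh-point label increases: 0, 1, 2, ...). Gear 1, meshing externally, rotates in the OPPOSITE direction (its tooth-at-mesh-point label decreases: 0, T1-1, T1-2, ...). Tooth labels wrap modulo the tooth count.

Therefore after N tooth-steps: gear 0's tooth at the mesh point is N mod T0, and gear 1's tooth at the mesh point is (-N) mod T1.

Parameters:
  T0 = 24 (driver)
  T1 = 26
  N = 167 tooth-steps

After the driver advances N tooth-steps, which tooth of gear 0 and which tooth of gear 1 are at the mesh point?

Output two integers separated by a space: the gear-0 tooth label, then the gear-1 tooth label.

Answer: 23 15

Derivation:
Gear 0 (driver, T0=24): tooth at mesh = N mod T0
  167 = 6 * 24 + 23, so 167 mod 24 = 23
  gear 0 tooth = 23
Gear 1 (driven, T1=26): tooth at mesh = (-N) mod T1
  167 = 6 * 26 + 11, so 167 mod 26 = 11
  (-167) mod 26 = (-11) mod 26 = 26 - 11 = 15
Mesh after 167 steps: gear-0 tooth 23 meets gear-1 tooth 15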